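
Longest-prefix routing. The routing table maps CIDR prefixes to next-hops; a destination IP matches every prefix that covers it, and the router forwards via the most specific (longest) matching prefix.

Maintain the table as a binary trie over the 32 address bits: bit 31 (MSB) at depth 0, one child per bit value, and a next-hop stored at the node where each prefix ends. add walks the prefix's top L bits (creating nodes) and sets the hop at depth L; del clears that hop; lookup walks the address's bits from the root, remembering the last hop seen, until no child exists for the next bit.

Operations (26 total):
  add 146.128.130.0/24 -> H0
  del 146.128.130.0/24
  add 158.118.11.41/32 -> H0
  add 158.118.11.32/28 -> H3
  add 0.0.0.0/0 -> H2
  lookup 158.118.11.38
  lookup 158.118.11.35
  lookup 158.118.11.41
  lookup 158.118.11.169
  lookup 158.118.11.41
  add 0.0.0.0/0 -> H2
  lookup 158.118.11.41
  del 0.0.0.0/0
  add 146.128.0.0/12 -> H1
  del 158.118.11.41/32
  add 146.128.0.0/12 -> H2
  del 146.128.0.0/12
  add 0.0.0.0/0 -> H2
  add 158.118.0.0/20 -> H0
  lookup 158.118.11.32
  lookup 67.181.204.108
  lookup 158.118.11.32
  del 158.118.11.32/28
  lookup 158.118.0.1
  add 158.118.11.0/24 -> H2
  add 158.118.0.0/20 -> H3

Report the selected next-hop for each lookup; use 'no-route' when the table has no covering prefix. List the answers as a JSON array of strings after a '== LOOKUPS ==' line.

Apply in order:
  + 146.128.130.0/24 (H0) depth=24
  del 146.128.130.0/24 (clear depth 24)
  + 158.118.11.41/32 (H0) depth=32
  + 158.118.11.32/28 (H3) depth=28
  + 0.0.0.0/0 (H2) depth=0
  Q 158.118.11.38: descend 1001111001110110000010110010 ; hops seen [H2,H3] ; pick H3
  Q 158.118.11.35: descend 1001111001110110000010110010 ; hops seen [H2,H3] ; pick H3
  Q 158.118.11.41: descend 10011110011101100000101100101001 ; hops seen [H2,H3,H0] ; pick H0
  Q 158.118.11.169: descend 100111100111011000001011 ; hops seen [H2] ; pick H2
  Q 158.118.11.41: descend 10011110011101100000101100101001 ; hops seen [H2,H3,H0] ; pick H0
  + 0.0.0.0/0 (H2) depth=0
  Q 158.118.11.41: descend 10011110011101100000101100101001 ; hops seen [H2,H3,H0] ; pick H0
  del 0.0.0.0/0 (clear depth 0)
  + 146.128.0.0/12 (H1) depth=12
  del 158.118.11.41/32 (clear depth 32)
  + 146.128.0.0/12 (H2) depth=12
  del 146.128.0.0/12 (clear depth 12)
  + 0.0.0.0/0 (H2) depth=0
  + 158.118.0.0/20 (H0) depth=20
  Q 158.118.11.32: descend 1001111001110110000010110010 ; hops seen [H2,H0,H3] ; pick H3
  Q 67.181.204.108: descend ε ; hops seen [H2] ; pick H2
  Q 158.118.11.32: descend 1001111001110110000010110010 ; hops seen [H2,H0,H3] ; pick H3
  del 158.118.11.32/28 (clear depth 28)
  Q 158.118.0.1: descend 10011110011101100000 ; hops seen [H2,H0] ; pick H0
  + 158.118.11.0/24 (H2) depth=24
  + 158.118.0.0/20 (H3) depth=20

== LOOKUPS ==
["H3","H3","H0","H2","H0","H0","H3","H2","H3","H0"]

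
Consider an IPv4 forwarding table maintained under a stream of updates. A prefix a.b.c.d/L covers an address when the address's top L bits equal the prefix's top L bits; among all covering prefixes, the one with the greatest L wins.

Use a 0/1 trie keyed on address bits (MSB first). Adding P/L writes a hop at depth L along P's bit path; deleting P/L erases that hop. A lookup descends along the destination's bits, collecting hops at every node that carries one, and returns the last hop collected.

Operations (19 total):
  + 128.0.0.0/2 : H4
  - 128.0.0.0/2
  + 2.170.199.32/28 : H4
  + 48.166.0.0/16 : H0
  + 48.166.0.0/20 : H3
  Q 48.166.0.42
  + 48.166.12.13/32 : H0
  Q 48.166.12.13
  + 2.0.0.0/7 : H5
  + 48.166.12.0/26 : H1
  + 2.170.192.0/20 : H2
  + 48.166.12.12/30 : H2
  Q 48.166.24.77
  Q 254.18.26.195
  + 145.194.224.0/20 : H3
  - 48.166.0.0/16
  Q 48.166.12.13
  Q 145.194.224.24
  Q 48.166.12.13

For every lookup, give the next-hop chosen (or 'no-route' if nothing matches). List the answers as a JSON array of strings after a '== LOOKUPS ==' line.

Apply in order:
  + 128.0.0.0/2 (H4) depth=2
  - 128.0.0.0/2 clear@2
  + 2.170.199.32/28 (H4) depth=28
  + 48.166.0.0/16 (H0) depth=16
  + 48.166.0.0/20 (H3) depth=20
  Q 48.166.0.42: descend 00110000101001100000 ; hops seen [H0,H3] ; pick H3
  + 48.166.12.13/32 (H0) depth=32
  Q 48.166.12.13: descend 00110000101001100000110000001101 ; hops seen [H0,H3,H0] ; pick H0
  + 2.0.0.0/7 (H5) depth=7
  + 48.166.12.0/26 (H1) depth=26
  + 2.170.192.0/20 (H2) depth=20
  + 48.166.12.12/30 (H2) depth=30
  Q 48.166.24.77: descend 0011000010100110000 ; hops seen [H0] ; pick H0
  Q 254.18.26.195: descend 1 ; hops seen [∅] ; pick no-route
  + 145.194.224.0/20 (H3) depth=20
  - 48.166.0.0/16 clear@16
  Q 48.166.12.13: descend 00110000101001100000110000001101 ; hops seen [H3,H1,H2,H0] ; pick H0
  Q 145.194.224.24: descend 10010001110000101110 ; hops seen [H3] ; pick H3
  Q 48.166.12.13: descend 00110000101001100000110000001101 ; hops seen [H3,H1,H2,H0] ; pick H0

== LOOKUPS ==
["H3","H0","H0","no-route","H0","H3","H0"]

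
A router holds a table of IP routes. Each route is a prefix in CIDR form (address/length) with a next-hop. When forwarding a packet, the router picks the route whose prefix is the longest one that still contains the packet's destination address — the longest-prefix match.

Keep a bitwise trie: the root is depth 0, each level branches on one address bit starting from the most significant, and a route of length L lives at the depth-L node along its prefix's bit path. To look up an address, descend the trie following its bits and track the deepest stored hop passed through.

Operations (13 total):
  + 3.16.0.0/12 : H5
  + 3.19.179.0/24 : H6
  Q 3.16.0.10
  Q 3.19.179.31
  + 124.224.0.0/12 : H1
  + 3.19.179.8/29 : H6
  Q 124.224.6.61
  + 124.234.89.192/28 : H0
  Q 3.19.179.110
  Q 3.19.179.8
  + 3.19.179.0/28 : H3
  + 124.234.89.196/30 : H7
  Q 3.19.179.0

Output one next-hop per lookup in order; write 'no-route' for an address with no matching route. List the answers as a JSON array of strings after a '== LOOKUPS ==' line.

Apply in order:
  + 3.16.0.0/12 (H5) depth=12
  + 3.19.179.0/24 (H6) depth=24
  Q 3.16.0.10: descend 00000011000100 ; hops seen [H5] ; pick H5
  Q 3.19.179.31: descend 000000110001001110110011 ; hops seen [H5,H6] ; pick H6
  + 124.224.0.0/12 (H1) depth=12
  + 3.19.179.8/29 (H6) depth=29
  Q 124.224.6.61: descend 011111001110 ; hops seen [H1] ; pick H1
  + 124.234.89.192/28 (H0) depth=28
  Q 3.19.179.110: descend 0000001100010011101100110 ; hops seen [H5,H6] ; pick H6
  Q 3.19.179.8: descend 00000011000100111011001100001 ; hops seen [H5,H6,H6] ; pick H6
  + 3.19.179.0/28 (H3) depth=28
  + 124.234.89.196/30 (H7) depth=30
  Q 3.19.179.0: descend 0000001100010011101100110000 ; hops seen [H5,H6,H3] ; pick H3

== LOOKUPS ==
["H5","H6","H1","H6","H6","H3"]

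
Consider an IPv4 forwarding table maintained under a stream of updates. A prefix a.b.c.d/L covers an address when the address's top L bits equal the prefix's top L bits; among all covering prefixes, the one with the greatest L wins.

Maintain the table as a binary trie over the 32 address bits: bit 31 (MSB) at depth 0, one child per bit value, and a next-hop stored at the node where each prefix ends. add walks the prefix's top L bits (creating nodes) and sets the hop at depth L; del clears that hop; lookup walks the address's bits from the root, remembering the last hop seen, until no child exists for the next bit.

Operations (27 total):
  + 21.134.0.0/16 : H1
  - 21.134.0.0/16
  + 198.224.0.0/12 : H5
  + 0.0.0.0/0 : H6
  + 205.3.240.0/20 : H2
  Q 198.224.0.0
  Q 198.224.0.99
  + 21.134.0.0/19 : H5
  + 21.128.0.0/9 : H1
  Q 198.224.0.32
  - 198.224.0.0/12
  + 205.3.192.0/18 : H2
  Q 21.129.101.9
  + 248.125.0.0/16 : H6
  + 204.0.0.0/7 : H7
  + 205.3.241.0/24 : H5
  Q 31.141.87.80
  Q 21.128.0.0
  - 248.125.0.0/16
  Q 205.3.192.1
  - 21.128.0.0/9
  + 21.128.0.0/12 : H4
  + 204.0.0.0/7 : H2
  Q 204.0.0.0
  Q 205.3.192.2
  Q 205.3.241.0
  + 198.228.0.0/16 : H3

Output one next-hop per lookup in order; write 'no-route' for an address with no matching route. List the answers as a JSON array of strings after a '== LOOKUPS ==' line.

Trace:
  + 21.134.0.0/16 (H1) depth=16
  del 21.134.0.0/16 (clear depth 16)
  + 198.224.0.0/12 (H5) depth=12
  + 0.0.0.0/0 (H6) depth=0
  + 205.3.240.0/20 (H2) depth=20
  lookup 198.224.0.0: bits 110001101110 walk d0:H6→d1:-→d2:-→d3:-→d4:-→d5:-→d6:-→d7:-→d8:-→d9:-→d10:-→d11:-→d12:H5 -> H5
  lookup 198.224.0.99: bits 110001101110 walk d0:H6→d1:-→d2:-→d3:-→d4:-→d5:-→d6:-→d7:-→d8:-→d9:-→d10:-→d11:-→d12:H5 -> H5
  + 21.134.0.0/19 (H5) depth=19
  + 21.128.0.0/9 (H1) depth=9
  lookup 198.224.0.32: bits 110001101110 walk d0:H6→d1:-→d2:-→d3:-→d4:-→d5:-→d6:-→d7:-→d8:-→d9:-→d10:-→d11:-→d12:H5 -> H5
  del 198.224.0.0/12 (clear depth 12)
  + 205.3.192.0/18 (H2) depth=18
  lookup 21.129.101.9: bits 0001010110000 walk d0:H6→d1:-→d2:-→d3:-→d4:-→d5:-→d6:-→d7:-→d8:-→d9:H1→d10:-→d11:-→d12:-→d13:- -> H1
  + 248.125.0.0/16 (H6) depth=16
  + 204.0.0.0/7 (H7) depth=7
  + 205.3.241.0/24 (H5) depth=24
  lookup 31.141.87.80: bits 0001 walk d0:H6→d1:-→d2:-→d3:-→d4:- -> H6
  lookup 21.128.0.0: bits 0001010110000 walk d0:H6→d1:-→d2:-→d3:-→d4:-→d5:-→d6:-→d7:-→d8:-→d9:H1→d10:-→d11:-→d12:-→d13:- -> H1
  del 248.125.0.0/16 (clear depth 16)
  lookup 205.3.192.1: bits 110011010000001111 walk d0:H6→d1:-→d2:-→d3:-→d4:-→d5:-→d6:-→d7:H7→d8:-→d9:-→d10:-→d11:-→d12:-→d13:-→d14:-→d15:-→d16:-→d17:-→d18:H2 -> H2
  del 21.128.0.0/9 (clear depth 9)
  + 21.128.0.0/12 (H4) depth=12
  + 204.0.0.0/7 (H2) depth=7
  lookup 204.0.0.0: bits 1100110 walk d0:H6→d1:-→d2:-→d3:-→d4:-→d5:-→d6:-→d7:H2 -> H2
  lookup 205.3.192.2: bits 110011010000001111 walk d0:H6→d1:-→d2:-→d3:-→d4:-→d5:-→d6:-→d7:H2→d8:-→d9:-→d10:-→d11:-→d12:-→d13:-→d14:-→d15:-→d16:-→d17:-→d18:H2 -> H2
  lookup 205.3.241.0: bits 110011010000001111110001 walk d0:H6→d1:-→d2:-→d3:-→d4:-→d5:-→d6:-→d7:H2→d8:-→d9:-→d10:-→d11:-→d12:-→d13:-→d14:-→d15:-→d16:-→d17:-→d18:H2→d19:-→d20:H2→d21:-→d22:-→d23:-→d24:H5 -> H5
  + 198.228.0.0/16 (H3) depth=16

== LOOKUPS ==
["H5","H5","H5","H1","H6","H1","H2","H2","H2","H5"]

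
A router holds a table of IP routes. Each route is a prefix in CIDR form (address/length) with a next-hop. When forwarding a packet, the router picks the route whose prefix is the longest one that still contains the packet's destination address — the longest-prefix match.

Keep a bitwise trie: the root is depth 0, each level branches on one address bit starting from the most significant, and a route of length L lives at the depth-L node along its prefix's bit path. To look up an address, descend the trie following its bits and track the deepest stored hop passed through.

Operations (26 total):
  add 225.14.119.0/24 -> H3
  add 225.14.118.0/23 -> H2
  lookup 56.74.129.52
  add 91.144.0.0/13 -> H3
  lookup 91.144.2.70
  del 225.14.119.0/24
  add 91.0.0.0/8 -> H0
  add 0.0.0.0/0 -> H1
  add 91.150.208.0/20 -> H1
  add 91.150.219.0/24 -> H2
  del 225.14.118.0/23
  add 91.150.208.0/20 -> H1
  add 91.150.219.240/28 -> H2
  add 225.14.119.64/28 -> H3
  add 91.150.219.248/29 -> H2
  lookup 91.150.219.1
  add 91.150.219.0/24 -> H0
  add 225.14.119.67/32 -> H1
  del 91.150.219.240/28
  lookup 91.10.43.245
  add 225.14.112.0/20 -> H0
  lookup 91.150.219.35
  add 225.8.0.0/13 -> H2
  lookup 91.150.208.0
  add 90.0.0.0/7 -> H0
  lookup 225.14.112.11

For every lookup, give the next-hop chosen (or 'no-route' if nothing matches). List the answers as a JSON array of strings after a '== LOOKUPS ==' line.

Trace:
  add 225.14.119.0/24 -> H3 at depth 24
  add 225.14.118.0/23 -> H2 at depth 23
  ? 56.74.129.52  path d0:-  best=no-route
  add 91.144.0.0/13 -> H3 at depth 13
  ? 91.144.2.70  path d0:-→d1:-→d2:-→d3:-→d4:-→d5:-→d6:-→d7:-→d8:-→d9:-→d10:-→d11:-→d12:-→d13:H3  best=H3
  del 225.14.119.0/24 (clear depth 24)
  add 91.0.0.0/8 -> H0 at depth 8
  add 0.0.0.0/0 -> H1 at depth 0
  add 91.150.208.0/20 -> H1 at depth 20
  add 91.150.219.0/24 -> H2 at depth 24
  del 225.14.118.0/23 (clear depth 23)
  add 91.150.208.0/20 -> H1 at depth 20
  add 91.150.219.240/28 -> H2 at depth 28
  add 225.14.119.64/28 -> H3 at depth 28
  add 91.150.219.248/29 -> H2 at depth 29
  ? 91.150.219.1  path d0:H1→d1:-→d2:-→d3:-→d4:-→d5:-→d6:-→d7:-→d8:H0→d9:-→d10:-→d11:-→d12:-→d13:H3→d14:-→d15:-→d16:-→d17:-→d18:-→d19:-→d20:H1→d21:-→d22:-→d23:-→d24:H2  best=H2
  add 91.150.219.0/24 -> H0 at depth 24
  add 225.14.119.67/32 -> H1 at depth 32
  del 91.150.219.240/28 (clear depth 28)
  ? 91.10.43.245  path d0:H1→d1:-→d2:-→d3:-→d4:-→d5:-→d6:-→d7:-→d8:H0  best=H0
  add 225.14.112.0/20 -> H0 at depth 20
  ? 91.150.219.35  path d0:H1→d1:-→d2:-→d3:-→d4:-→d5:-→d6:-→d7:-→d8:H0→d9:-→d10:-→d11:-→d12:-→d13:H3→d14:-→d15:-→d16:-→d17:-→d18:-→d19:-→d20:H1→d21:-→d22:-→d23:-→d24:H0  best=H0
  add 225.8.0.0/13 -> H2 at depth 13
  ? 91.150.208.0  path d0:H1→d1:-→d2:-→d3:-→d4:-→d5:-→d6:-→d7:-→d8:H0→d9:-→d10:-→d11:-→d12:-→d13:H3→d14:-→d15:-→d16:-→d17:-→d18:-→d19:-→d20:H1  best=H1
  add 90.0.0.0/7 -> H0 at depth 7
  ? 225.14.112.11  path d0:H1→d1:-→d2:-→d3:-→d4:-→d5:-→d6:-→d7:-→d8:-→d9:-→d10:-→d11:-→d12:-→d13:H2→d14:-→d15:-→d16:-→d17:-→d18:-→d19:-→d20:H0→d21:-  best=H0

== LOOKUPS ==
["no-route","H3","H2","H0","H0","H1","H0"]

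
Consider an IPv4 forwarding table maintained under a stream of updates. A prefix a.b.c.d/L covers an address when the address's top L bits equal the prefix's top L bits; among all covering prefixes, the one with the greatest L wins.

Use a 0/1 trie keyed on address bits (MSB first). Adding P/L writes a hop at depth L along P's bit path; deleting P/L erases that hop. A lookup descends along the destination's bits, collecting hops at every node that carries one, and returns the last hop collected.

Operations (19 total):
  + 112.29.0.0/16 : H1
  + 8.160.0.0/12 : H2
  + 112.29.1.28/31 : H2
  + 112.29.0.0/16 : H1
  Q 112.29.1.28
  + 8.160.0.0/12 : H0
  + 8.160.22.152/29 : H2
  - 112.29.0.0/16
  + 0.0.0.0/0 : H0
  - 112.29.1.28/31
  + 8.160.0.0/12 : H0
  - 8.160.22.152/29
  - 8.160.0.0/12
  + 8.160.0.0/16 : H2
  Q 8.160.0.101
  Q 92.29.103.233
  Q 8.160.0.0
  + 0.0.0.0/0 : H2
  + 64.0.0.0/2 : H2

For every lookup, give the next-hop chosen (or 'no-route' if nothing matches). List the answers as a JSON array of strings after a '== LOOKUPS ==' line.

Process each operation:
  + 112.29.0.0/16 (H1) depth=16
  + 8.160.0.0/12 (H2) depth=12
  + 112.29.1.28/31 (H2) depth=31
  + 112.29.0.0/16 (H1) depth=16
  Q 112.29.1.28: descend 0111000000011101000000010001110 ; hops seen [H1,H2] ; pick H2
  + 8.160.0.0/12 (H0) depth=12
  + 8.160.22.152/29 (H2) depth=29
  del 112.29.0.0/16 (clear depth 16)
  + 0.0.0.0/0 (H0) depth=0
  del 112.29.1.28/31 (clear depth 31)
  + 8.160.0.0/12 (H0) depth=12
  del 8.160.22.152/29 (clear depth 29)
  del 8.160.0.0/12 (clear depth 12)
  + 8.160.0.0/16 (H2) depth=16
  Q 8.160.0.101: descend 0000100010100000000 ; hops seen [H0,H2] ; pick H2
  Q 92.29.103.233: descend 01 ; hops seen [H0] ; pick H0
  Q 8.160.0.0: descend 0000100010100000000 ; hops seen [H0,H2] ; pick H2
  + 0.0.0.0/0 (H2) depth=0
  + 64.0.0.0/2 (H2) depth=2

== LOOKUPS ==
["H2","H2","H0","H2"]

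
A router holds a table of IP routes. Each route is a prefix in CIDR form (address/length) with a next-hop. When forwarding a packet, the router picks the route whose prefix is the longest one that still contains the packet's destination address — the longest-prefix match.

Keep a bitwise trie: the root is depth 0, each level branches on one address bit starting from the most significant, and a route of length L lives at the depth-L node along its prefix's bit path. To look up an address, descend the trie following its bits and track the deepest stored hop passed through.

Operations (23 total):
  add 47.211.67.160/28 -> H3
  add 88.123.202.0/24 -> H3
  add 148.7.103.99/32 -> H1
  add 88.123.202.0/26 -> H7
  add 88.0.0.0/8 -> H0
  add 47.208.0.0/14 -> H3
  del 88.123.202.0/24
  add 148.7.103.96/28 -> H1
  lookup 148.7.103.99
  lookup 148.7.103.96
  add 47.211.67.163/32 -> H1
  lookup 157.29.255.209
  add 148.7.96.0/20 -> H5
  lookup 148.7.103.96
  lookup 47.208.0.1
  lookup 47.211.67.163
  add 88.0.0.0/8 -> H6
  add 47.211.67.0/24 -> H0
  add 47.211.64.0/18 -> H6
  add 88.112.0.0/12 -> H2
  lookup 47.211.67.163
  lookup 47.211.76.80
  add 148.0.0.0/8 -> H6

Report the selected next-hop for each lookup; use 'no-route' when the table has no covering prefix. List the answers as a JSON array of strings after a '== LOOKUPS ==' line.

Process each operation:
  add 47.211.67.160/28 -> H3 at depth 28
  add 88.123.202.0/24 -> H3 at depth 24
  add 148.7.103.99/32 -> H1 at depth 32
  add 88.123.202.0/26 -> H7 at depth 26
  add 88.0.0.0/8 -> H0 at depth 8
  add 47.208.0.0/14 -> H3 at depth 14
  del 88.123.202.0/24 (clear depth 24)
  add 148.7.103.96/28 -> H1 at depth 28
  ? 148.7.103.99  path d0:-→d1:-→d2:-→d3:-→d4:-→d5:-→d6:-→d7:-→d8:-→d9:-→d10:-→d11:-→d12:-→d13:-→d14:-→d15:-→d16:-→d17:-→d18:-→d19:-→d20:-→d21:-→d22:-→d23:-→d24:-→d25:-→d26:-→d27:-→d28:H1→d29:-→d30:-→d31:-→d32:H1  best=H1
  ? 148.7.103.96  path d0:-→d1:-→d2:-→d3:-→d4:-→d5:-→d6:-→d7:-→d8:-→d9:-→d10:-→d11:-→d12:-→d13:-→d14:-→d15:-→d16:-→d17:-→d18:-→d19:-→d20:-→d21:-→d22:-→d23:-→d24:-→d25:-→d26:-→d27:-→d28:H1→d29:-→d30:-  best=H1
  add 47.211.67.163/32 -> H1 at depth 32
  ? 157.29.255.209  path d0:-→d1:-→d2:-→d3:-→d4:-  best=no-route
  add 148.7.96.0/20 -> H5 at depth 20
  ? 148.7.103.96  path d0:-→d1:-→d2:-→d3:-→d4:-→d5:-→d6:-→d7:-→d8:-→d9:-→d10:-→d11:-→d12:-→d13:-→d14:-→d15:-→d16:-→d17:-→d18:-→d19:-→d20:H5→d21:-→d22:-→d23:-→d24:-→d25:-→d26:-→d27:-→d28:H1→d29:-→d30:-  best=H1
  ? 47.208.0.1  path d0:-→d1:-→d2:-→d3:-→d4:-→d5:-→d6:-→d7:-→d8:-→d9:-→d10:-→d11:-→d12:-→d13:-→d14:H3  best=H3
  ? 47.211.67.163  path d0:-→d1:-→d2:-→d3:-→d4:-→d5:-→d6:-→d7:-→d8:-→d9:-→d10:-→d11:-→d12:-→d13:-→d14:H3→d15:-→d16:-→d17:-→d18:-→d19:-→d20:-→d21:-→d22:-→d23:-→d24:-→d25:-→d26:-→d27:-→d28:H3→d29:-→d30:-→d31:-→d32:H1  best=H1
  add 88.0.0.0/8 -> H6 at depth 8
  add 47.211.67.0/24 -> H0 at depth 24
  add 47.211.64.0/18 -> H6 at depth 18
  add 88.112.0.0/12 -> H2 at depth 12
  ? 47.211.67.163  path d0:-→d1:-→d2:-→d3:-→d4:-→d5:-→d6:-→d7:-→d8:-→d9:-→d10:-→d11:-→d12:-→d13:-→d14:H3→d15:-→d16:-→d17:-→d18:H6→d19:-→d20:-→d21:-→d22:-→d23:-→d24:H0→d25:-→d26:-→d27:-→d28:H3→d29:-→d30:-→d31:-→d32:H1  best=H1
  ? 47.211.76.80  path d0:-→d1:-→d2:-→d3:-→d4:-→d5:-→d6:-→d7:-→d8:-→d9:-→d10:-→d11:-→d12:-→d13:-→d14:H3→d15:-→d16:-→d17:-→d18:H6→d19:-→d20:-  best=H6
  add 148.0.0.0/8 -> H6 at depth 8

== LOOKUPS ==
["H1","H1","no-route","H1","H3","H1","H1","H6"]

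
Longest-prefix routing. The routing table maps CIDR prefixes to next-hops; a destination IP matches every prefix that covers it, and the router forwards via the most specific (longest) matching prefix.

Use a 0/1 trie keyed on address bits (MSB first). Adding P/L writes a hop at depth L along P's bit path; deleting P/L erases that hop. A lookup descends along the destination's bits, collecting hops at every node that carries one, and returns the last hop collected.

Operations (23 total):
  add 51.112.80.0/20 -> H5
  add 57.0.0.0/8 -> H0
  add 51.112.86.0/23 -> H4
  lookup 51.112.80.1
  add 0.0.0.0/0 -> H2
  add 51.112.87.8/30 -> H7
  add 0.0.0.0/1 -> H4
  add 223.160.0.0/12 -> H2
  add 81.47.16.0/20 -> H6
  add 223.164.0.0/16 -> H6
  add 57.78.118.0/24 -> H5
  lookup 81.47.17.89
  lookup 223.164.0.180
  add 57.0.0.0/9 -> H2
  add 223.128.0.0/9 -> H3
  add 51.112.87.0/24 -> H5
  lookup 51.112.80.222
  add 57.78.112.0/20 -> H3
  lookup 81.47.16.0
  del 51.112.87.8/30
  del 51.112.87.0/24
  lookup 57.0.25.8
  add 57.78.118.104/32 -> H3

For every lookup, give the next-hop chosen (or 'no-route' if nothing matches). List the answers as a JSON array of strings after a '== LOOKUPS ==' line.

Process each operation:
  + 51.112.80.0/20 (H5) depth=20
  + 57.0.0.0/8 (H0) depth=8
  + 51.112.86.0/23 (H4) depth=23
  lookup 51.112.80.1: bits 001100110111000001010 walk d0:-→d1:-→d2:-→d3:-→d4:-→d5:-→d6:-→d7:-→d8:-→d9:-→d10:-→d11:-→d12:-→d13:-→d14:-→d15:-→d16:-→d17:-→d18:-→d19:-→d20:H5→d21:- -> H5
  + 0.0.0.0/0 (H2) depth=0
  + 51.112.87.8/30 (H7) depth=30
  + 0.0.0.0/1 (H4) depth=1
  + 223.160.0.0/12 (H2) depth=12
  + 81.47.16.0/20 (H6) depth=20
  + 223.164.0.0/16 (H6) depth=16
  + 57.78.118.0/24 (H5) depth=24
  lookup 81.47.17.89: bits 01010001001011110001 walk d0:H2→d1:H4→d2:-→d3:-→d4:-→d5:-→d6:-→d7:-→d8:-→d9:-→d10:-→d11:-→d12:-→d13:-→d14:-→d15:-→d16:-→d17:-→d18:-→d19:-→d20:H6 -> H6
  lookup 223.164.0.180: bits 1101111110100100 walk d0:H2→d1:-→d2:-→d3:-→d4:-→d5:-→d6:-→d7:-→d8:-→d9:-→d10:-→d11:-→d12:H2→d13:-→d14:-→d15:-→d16:H6 -> H6
  + 57.0.0.0/9 (H2) depth=9
  + 223.128.0.0/9 (H3) depth=9
  + 51.112.87.0/24 (H5) depth=24
  lookup 51.112.80.222: bits 001100110111000001010 walk d0:H2→d1:H4→d2:-→d3:-→d4:-→d5:-→d6:-→d7:-→d8:-→d9:-→d10:-→d11:-→d12:-→d13:-→d14:-→d15:-→d16:-→d17:-→d18:-→d19:-→d20:H5→d21:- -> H5
  + 57.78.112.0/20 (H3) depth=20
  lookup 81.47.16.0: bits 01010001001011110001 walk d0:H2→d1:H4→d2:-→d3:-→d4:-→d5:-→d6:-→d7:-→d8:-→d9:-→d10:-→d11:-→d12:-→d13:-→d14:-→d15:-→d16:-→d17:-→d18:-→d19:-→d20:H6 -> H6
  - 51.112.87.8/30 clear@30
  - 51.112.87.0/24 clear@24
  lookup 57.0.25.8: bits 001110010 walk d0:H2→d1:H4→d2:-→d3:-→d4:-→d5:-→d6:-→d7:-→d8:H0→d9:H2 -> H2
  + 57.78.118.104/32 (H3) depth=32

== LOOKUPS ==
["H5","H6","H6","H5","H6","H2"]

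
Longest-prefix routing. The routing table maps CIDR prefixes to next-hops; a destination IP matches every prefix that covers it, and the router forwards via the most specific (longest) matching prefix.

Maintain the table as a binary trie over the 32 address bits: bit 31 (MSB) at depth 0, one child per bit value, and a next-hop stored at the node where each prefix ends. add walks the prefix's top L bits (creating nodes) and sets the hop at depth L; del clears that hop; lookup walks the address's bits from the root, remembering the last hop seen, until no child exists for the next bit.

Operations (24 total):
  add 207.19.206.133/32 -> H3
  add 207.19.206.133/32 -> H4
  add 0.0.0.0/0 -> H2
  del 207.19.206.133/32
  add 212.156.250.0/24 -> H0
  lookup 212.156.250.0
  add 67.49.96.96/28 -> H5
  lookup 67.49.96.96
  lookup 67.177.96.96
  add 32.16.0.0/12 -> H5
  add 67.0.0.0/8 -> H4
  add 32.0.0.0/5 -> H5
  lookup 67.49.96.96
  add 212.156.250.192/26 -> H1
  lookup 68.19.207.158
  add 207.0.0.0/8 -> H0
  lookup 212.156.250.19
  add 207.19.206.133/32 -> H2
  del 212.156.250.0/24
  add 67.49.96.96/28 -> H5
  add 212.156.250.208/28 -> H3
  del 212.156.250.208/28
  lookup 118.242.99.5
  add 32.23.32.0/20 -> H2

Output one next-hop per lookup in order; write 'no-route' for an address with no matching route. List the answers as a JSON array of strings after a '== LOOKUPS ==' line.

Trace:
  + 207.19.206.133/32 (H3) depth=32
  + 207.19.206.133/32 (H4) depth=32
  + 0.0.0.0/0 (H2) depth=0
  del 207.19.206.133/32 (clear depth 32)
  + 212.156.250.0/24 (H0) depth=24
  ? 212.156.250.0  path d0:H2→d1:-→d2:-→d3:-→d4:-→d5:-→d6:-→d7:-→d8:-→d9:-→d10:-→d11:-→d12:-→d13:-→d14:-→d15:-→d16:-→d17:-→d18:-→d19:-→d20:-→d21:-→d22:-→d23:-→d24:H0  best=H0
  + 67.49.96.96/28 (H5) depth=28
  ? 67.49.96.96  path d0:H2→d1:-→d2:-→d3:-→d4:-→d5:-→d6:-→d7:-→d8:-→d9:-→d10:-→d11:-→d12:-→d13:-→d14:-→d15:-→d16:-→d17:-→d18:-→d19:-→d20:-→d21:-→d22:-→d23:-→d24:-→d25:-→d26:-→d27:-→d28:H5  best=H5
  ? 67.177.96.96  path d0:H2→d1:-→d2:-→d3:-→d4:-→d5:-→d6:-→d7:-→d8:-  best=H2
  + 32.16.0.0/12 (H5) depth=12
  + 67.0.0.0/8 (H4) depth=8
  + 32.0.0.0/5 (H5) depth=5
  ? 67.49.96.96  path d0:H2→d1:-→d2:-→d3:-→d4:-→d5:-→d6:-→d7:-→d8:H4→d9:-→d10:-→d11:-→d12:-→d13:-→d14:-→d15:-→d16:-→d17:-→d18:-→d19:-→d20:-→d21:-→d22:-→d23:-→d24:-→d25:-→d26:-→d27:-→d28:H5  best=H5
  + 212.156.250.192/26 (H1) depth=26
  ? 68.19.207.158  path d0:H2→d1:-→d2:-→d3:-→d4:-→d5:-  best=H2
  + 207.0.0.0/8 (H0) depth=8
  ? 212.156.250.19  path d0:H2→d1:-→d2:-→d3:-→d4:-→d5:-→d6:-→d7:-→d8:-→d9:-→d10:-→d11:-→d12:-→d13:-→d14:-→d15:-→d16:-→d17:-→d18:-→d19:-→d20:-→d21:-→d22:-→d23:-→d24:H0  best=H0
  + 207.19.206.133/32 (H2) depth=32
  del 212.156.250.0/24 (clear depth 24)
  + 67.49.96.96/28 (H5) depth=28
  + 212.156.250.208/28 (H3) depth=28
  del 212.156.250.208/28 (clear depth 28)
  ? 118.242.99.5  path d0:H2→d1:-→d2:-  best=H2
  + 32.23.32.0/20 (H2) depth=20

== LOOKUPS ==
["H0","H5","H2","H5","H2","H0","H2"]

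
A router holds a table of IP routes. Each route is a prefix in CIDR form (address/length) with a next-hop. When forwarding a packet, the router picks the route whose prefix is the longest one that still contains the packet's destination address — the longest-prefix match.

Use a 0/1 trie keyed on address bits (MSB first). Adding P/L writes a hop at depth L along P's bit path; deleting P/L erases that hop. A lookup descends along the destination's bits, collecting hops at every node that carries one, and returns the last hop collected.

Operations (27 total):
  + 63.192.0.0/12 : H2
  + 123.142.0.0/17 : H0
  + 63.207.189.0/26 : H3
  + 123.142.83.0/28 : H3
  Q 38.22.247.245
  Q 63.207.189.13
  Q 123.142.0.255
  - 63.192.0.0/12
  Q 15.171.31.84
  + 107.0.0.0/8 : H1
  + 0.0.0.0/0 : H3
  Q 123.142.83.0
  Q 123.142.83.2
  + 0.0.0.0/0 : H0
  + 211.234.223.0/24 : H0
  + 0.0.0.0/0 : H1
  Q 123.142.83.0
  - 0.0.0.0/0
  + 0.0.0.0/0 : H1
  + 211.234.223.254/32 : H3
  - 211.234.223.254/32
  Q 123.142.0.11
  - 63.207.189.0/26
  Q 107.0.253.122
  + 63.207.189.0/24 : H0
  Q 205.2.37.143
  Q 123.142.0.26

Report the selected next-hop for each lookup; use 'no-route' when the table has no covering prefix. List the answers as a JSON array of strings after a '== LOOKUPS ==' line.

Trace:
  + 63.192.0.0/12 (H2) depth=12
  + 123.142.0.0/17 (H0) depth=17
  + 63.207.189.0/26 (H3) depth=26
  + 123.142.83.0/28 (H3) depth=28
  lookup 38.22.247.245: bits 001 walk d0:-→d1:-→d2:-→d3:- -> no-route
  lookup 63.207.189.13: bits 00111111110011111011110100 walk d0:-→d1:-→d2:-→d3:-→d4:-→d5:-→d6:-→d7:-→d8:-→d9:-→d10:-→d11:-→d12:H2→d13:-→d14:-→d15:-→d16:-→d17:-→d18:-→d19:-→d20:-→d21:-→d22:-→d23:-→d24:-→d25:-→d26:H3 -> H3
  lookup 123.142.0.255: bits 01111011100011100 walk d0:-→d1:-→d2:-→d3:-→d4:-→d5:-→d6:-→d7:-→d8:-→d9:-→d10:-→d11:-→d12:-→d13:-→d14:-→d15:-→d16:-→d17:H0 -> H0
  - 63.192.0.0/12 clear@12
  lookup 15.171.31.84: bits 00 walk d0:-→d1:-→d2:- -> no-route
  + 107.0.0.0/8 (H1) depth=8
  + 0.0.0.0/0 (H3) depth=0
  lookup 123.142.83.0: bits 0111101110001110010100110000 walk d0:H3→d1:-→d2:-→d3:-→d4:-→d5:-→d6:-→d7:-→d8:-→d9:-→d10:-→d11:-→d12:-→d13:-→d14:-→d15:-→d16:-→d17:H0→d18:-→d19:-→d20:-→d21:-→d22:-→d23:-→d24:-→d25:-→d26:-→d27:-→d28:H3 -> H3
  lookup 123.142.83.2: bits 0111101110001110010100110000 walk d0:H3→d1:-→d2:-→d3:-→d4:-→d5:-→d6:-→d7:-→d8:-→d9:-→d10:-→d11:-→d12:-→d13:-→d14:-→d15:-→d16:-→d17:H0→d18:-→d19:-→d20:-→d21:-→d22:-→d23:-→d24:-→d25:-→d26:-→d27:-→d28:H3 -> H3
  + 0.0.0.0/0 (H0) depth=0
  + 211.234.223.0/24 (H0) depth=24
  + 0.0.0.0/0 (H1) depth=0
  lookup 123.142.83.0: bits 0111101110001110010100110000 walk d0:H1→d1:-→d2:-→d3:-→d4:-→d5:-→d6:-→d7:-→d8:-→d9:-→d10:-→d11:-→d12:-→d13:-→d14:-→d15:-→d16:-→d17:H0→d18:-→d19:-→d20:-→d21:-→d22:-→d23:-→d24:-→d25:-→d26:-→d27:-→d28:H3 -> H3
  - 0.0.0.0/0 clear@0
  + 0.0.0.0/0 (H1) depth=0
  + 211.234.223.254/32 (H3) depth=32
  - 211.234.223.254/32 clear@32
  lookup 123.142.0.11: bits 01111011100011100 walk d0:H1→d1:-→d2:-→d3:-→d4:-→d5:-→d6:-→d7:-→d8:-→d9:-→d10:-→d11:-→d12:-→d13:-→d14:-→d15:-→d16:-→d17:H0 -> H0
  - 63.207.189.0/26 clear@26
  lookup 107.0.253.122: bits 01101011 walk d0:H1→d1:-→d2:-→d3:-→d4:-→d5:-→d6:-→d7:-→d8:H1 -> H1
  + 63.207.189.0/24 (H0) depth=24
  lookup 205.2.37.143: bits 110 walk d0:H1→d1:-→d2:-→d3:- -> H1
  lookup 123.142.0.26: bits 01111011100011100 walk d0:H1→d1:-→d2:-→d3:-→d4:-→d5:-→d6:-→d7:-→d8:-→d9:-→d10:-→d11:-→d12:-→d13:-→d14:-→d15:-→d16:-→d17:H0 -> H0

== LOOKUPS ==
["no-route","H3","H0","no-route","H3","H3","H3","H0","H1","H1","H0"]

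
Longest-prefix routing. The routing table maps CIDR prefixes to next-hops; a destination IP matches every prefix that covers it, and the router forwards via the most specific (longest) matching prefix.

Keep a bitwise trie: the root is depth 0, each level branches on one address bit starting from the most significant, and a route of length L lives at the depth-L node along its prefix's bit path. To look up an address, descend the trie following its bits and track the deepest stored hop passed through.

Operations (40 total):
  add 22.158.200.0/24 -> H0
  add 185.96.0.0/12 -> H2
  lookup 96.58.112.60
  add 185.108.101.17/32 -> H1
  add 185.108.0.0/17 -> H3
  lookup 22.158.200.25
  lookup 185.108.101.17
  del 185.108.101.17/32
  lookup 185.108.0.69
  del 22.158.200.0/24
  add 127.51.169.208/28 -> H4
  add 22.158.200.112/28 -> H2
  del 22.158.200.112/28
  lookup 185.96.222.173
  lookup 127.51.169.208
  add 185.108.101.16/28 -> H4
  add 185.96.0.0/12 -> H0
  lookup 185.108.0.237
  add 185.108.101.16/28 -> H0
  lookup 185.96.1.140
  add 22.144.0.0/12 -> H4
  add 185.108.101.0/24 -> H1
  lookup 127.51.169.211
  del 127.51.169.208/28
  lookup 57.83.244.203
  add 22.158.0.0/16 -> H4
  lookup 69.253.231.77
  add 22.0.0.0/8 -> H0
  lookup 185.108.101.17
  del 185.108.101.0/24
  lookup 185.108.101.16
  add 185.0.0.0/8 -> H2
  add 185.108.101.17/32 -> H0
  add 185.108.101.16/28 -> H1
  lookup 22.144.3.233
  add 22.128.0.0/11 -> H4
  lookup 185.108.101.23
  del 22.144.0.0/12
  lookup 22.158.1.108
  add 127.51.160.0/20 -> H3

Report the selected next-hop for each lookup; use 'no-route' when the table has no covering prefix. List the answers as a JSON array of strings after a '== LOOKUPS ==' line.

Trace:
  + 22.158.200.0/24 (H0) depth=24
  + 185.96.0.0/12 (H2) depth=12
  lookup 96.58.112.60: bits 0 walk d0:-→d1:- -> no-route
  + 185.108.101.17/32 (H1) depth=32
  + 185.108.0.0/17 (H3) depth=17
  lookup 22.158.200.25: bits 000101101001111011001000 walk d0:-→d1:-→d2:-→d3:-→d4:-→d5:-→d6:-→d7:-→d8:-→d9:-→d10:-→d11:-→d12:-→d13:-→d14:-→d15:-→d16:-→d17:-→d18:-→d19:-→d20:-→d21:-→d22:-→d23:-→d24:H0 -> H0
  lookup 185.108.101.17: bits 10111001011011000110010100010001 walk d0:-→d1:-→d2:-→d3:-→d4:-→d5:-→d6:-→d7:-→d8:-→d9:-→d10:-→d11:-→d12:H2→d13:-→d14:-→d15:-→d16:-→d17:H3→d18:-→d19:-→d20:-→d21:-→d22:-→d23:-→d24:-→d25:-→d26:-→d27:-→d28:-→d29:-→d30:-→d31:-→d32:H1 -> H1
  - 185.108.101.17/32 clear@32
  lookup 185.108.0.69: bits 10111001011011000 walk d0:-→d1:-→d2:-→d3:-→d4:-→d5:-→d6:-→d7:-→d8:-→d9:-→d10:-→d11:-→d12:H2→d13:-→d14:-→d15:-→d16:-→d17:H3 -> H3
  - 22.158.200.0/24 clear@24
  + 127.51.169.208/28 (H4) depth=28
  + 22.158.200.112/28 (H2) depth=28
  - 22.158.200.112/28 clear@28
  lookup 185.96.222.173: bits 101110010110 walk d0:-→d1:-→d2:-→d3:-→d4:-→d5:-→d6:-→d7:-→d8:-→d9:-→d10:-→d11:-→d12:H2 -> H2
  lookup 127.51.169.208: bits 0111111100110011101010011101 walk d0:-→d1:-→d2:-→d3:-→d4:-→d5:-→d6:-→d7:-→d8:-→d9:-→d10:-→d11:-→d12:-→d13:-→d14:-→d15:-→d16:-→d17:-→d18:-→d19:-→d20:-→d21:-→d22:-→d23:-→d24:-→d25:-→d26:-→d27:-→d28:H4 -> H4
  + 185.108.101.16/28 (H4) depth=28
  + 185.96.0.0/12 (H0) depth=12
  lookup 185.108.0.237: bits 10111001011011000 walk d0:-→d1:-→d2:-→d3:-→d4:-→d5:-→d6:-→d7:-→d8:-→d9:-→d10:-→d11:-→d12:H0→d13:-→d14:-→d15:-→d16:-→d17:H3 -> H3
  + 185.108.101.16/28 (H0) depth=28
  lookup 185.96.1.140: bits 101110010110 walk d0:-→d1:-→d2:-→d3:-→d4:-→d5:-→d6:-→d7:-→d8:-→d9:-→d10:-→d11:-→d12:H0 -> H0
  + 22.144.0.0/12 (H4) depth=12
  + 185.108.101.0/24 (H1) depth=24
  lookup 127.51.169.211: bits 0111111100110011101010011101 walk d0:-→d1:-→d2:-→d3:-→d4:-→d5:-→d6:-→d7:-→d8:-→d9:-→d10:-→d11:-→d12:-→d13:-→d14:-→d15:-→d16:-→d17:-→d18:-→d19:-→d20:-→d21:-→d22:-→d23:-→d24:-→d25:-→d26:-→d27:-→d28:H4 -> H4
  - 127.51.169.208/28 clear@28
  lookup 57.83.244.203: bits 00 walk d0:-→d1:-→d2:- -> no-route
  + 22.158.0.0/16 (H4) depth=16
  lookup 69.253.231.77: bits 01 walk d0:-→d1:-→d2:- -> no-route
  + 22.0.0.0/8 (H0) depth=8
  lookup 185.108.101.17: bits 10111001011011000110010100010001 walk d0:-→d1:-→d2:-→d3:-→d4:-→d5:-→d6:-→d7:-→d8:-→d9:-→d10:-→d11:-→d12:H0→d13:-→d14:-→d15:-→d16:-→d17:H3→d18:-→d19:-→d20:-→d21:-→d22:-→d23:-→d24:H1→d25:-→d26:-→d27:-→d28:H0→d29:-→d30:-→d31:-→d32:- -> H0
  - 185.108.101.0/24 clear@24
  lookup 185.108.101.16: bits 1011100101101100011001010001000 walk d0:-→d1:-→d2:-→d3:-→d4:-→d5:-→d6:-→d7:-→d8:-→d9:-→d10:-→d11:-→d12:H0→d13:-→d14:-→d15:-→d16:-→d17:H3→d18:-→d19:-→d20:-→d21:-→d22:-→d23:-→d24:-→d25:-→d26:-→d27:-→d28:H0→d29:-→d30:-→d31:- -> H0
  + 185.0.0.0/8 (H2) depth=8
  + 185.108.101.17/32 (H0) depth=32
  + 185.108.101.16/28 (H1) depth=28
  lookup 22.144.3.233: bits 000101101001 walk d0:-→d1:-→d2:-→d3:-→d4:-→d5:-→d6:-→d7:-→d8:H0→d9:-→d10:-→d11:-→d12:H4 -> H4
  + 22.128.0.0/11 (H4) depth=11
  lookup 185.108.101.23: bits 10111001011011000110010100010 walk d0:-→d1:-→d2:-→d3:-→d4:-→d5:-→d6:-→d7:-→d8:H2→d9:-→d10:-→d11:-→d12:H0→d13:-→d14:-→d15:-→d16:-→d17:H3→d18:-→d19:-→d20:-→d21:-→d22:-→d23:-→d24:-→d25:-→d26:-→d27:-→d28:H1→d29:- -> H1
  - 22.144.0.0/12 clear@12
  lookup 22.158.1.108: bits 0001011010011110 walk d0:-→d1:-→d2:-→d3:-→d4:-→d5:-→d6:-→d7:-→d8:H0→d9:-→d10:-→d11:H4→d12:-→d13:-→d14:-→d15:-→d16:H4 -> H4
  + 127.51.160.0/20 (H3) depth=20

== LOOKUPS ==
["no-route","H0","H1","H3","H2","H4","H3","H0","H4","no-route","no-route","H0","H0","H4","H1","H4"]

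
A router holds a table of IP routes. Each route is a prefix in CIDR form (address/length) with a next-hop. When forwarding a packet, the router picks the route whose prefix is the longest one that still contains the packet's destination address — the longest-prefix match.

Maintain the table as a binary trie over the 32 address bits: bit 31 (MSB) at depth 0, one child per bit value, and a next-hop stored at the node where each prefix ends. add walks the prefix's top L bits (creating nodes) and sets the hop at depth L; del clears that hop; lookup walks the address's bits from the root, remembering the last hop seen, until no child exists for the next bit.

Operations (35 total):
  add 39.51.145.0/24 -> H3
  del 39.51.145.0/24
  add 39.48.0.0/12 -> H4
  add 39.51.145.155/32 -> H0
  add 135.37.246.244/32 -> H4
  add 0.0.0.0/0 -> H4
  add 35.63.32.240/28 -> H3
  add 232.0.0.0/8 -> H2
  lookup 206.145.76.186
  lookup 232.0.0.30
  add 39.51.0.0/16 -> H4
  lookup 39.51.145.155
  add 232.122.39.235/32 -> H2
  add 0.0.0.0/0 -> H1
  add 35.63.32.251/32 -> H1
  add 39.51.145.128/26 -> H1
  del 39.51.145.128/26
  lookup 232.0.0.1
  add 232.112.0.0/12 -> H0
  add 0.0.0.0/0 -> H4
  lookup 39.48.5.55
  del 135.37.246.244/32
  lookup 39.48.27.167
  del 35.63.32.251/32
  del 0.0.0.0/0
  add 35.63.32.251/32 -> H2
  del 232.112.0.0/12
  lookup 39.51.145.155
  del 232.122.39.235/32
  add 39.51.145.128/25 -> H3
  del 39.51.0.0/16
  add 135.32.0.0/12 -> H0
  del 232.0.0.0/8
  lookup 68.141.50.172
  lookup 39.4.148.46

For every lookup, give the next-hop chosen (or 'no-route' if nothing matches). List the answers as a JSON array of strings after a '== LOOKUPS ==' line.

Trace:
  add 39.51.145.0/24 -> H3 at depth 24
  del 39.51.145.0/24 (clear depth 24)
  add 39.48.0.0/12 -> H4 at depth 12
  add 39.51.145.155/32 -> H0 at depth 32
  add 135.37.246.244/32 -> H4 at depth 32
  add 0.0.0.0/0 -> H4 at depth 0
  add 35.63.32.240/28 -> H3 at depth 28
  add 232.0.0.0/8 -> H2 at depth 8
  Q 206.145.76.186: descend 11 ; hops seen [H4] ; pick H4
  Q 232.0.0.30: descend 11101000 ; hops seen [H4,H2] ; pick H2
  add 39.51.0.0/16 -> H4 at depth 16
  Q 39.51.145.155: descend 00100111001100111001000110011011 ; hops seen [H4,H4,H4,H0] ; pick H0
  add 232.122.39.235/32 -> H2 at depth 32
  add 0.0.0.0/0 -> H1 at depth 0
  add 35.63.32.251/32 -> H1 at depth 32
  add 39.51.145.128/26 -> H1 at depth 26
  del 39.51.145.128/26 (clear depth 26)
  Q 232.0.0.1: descend 111010000 ; hops seen [H1,H2] ; pick H2
  add 232.112.0.0/12 -> H0 at depth 12
  add 0.0.0.0/0 -> H4 at depth 0
  Q 39.48.5.55: descend 00100111001100 ; hops seen [H4,H4] ; pick H4
  del 135.37.246.244/32 (clear depth 32)
  Q 39.48.27.167: descend 00100111001100 ; hops seen [H4,H4] ; pick H4
  del 35.63.32.251/32 (clear depth 32)
  del 0.0.0.0/0 (clear depth 0)
  add 35.63.32.251/32 -> H2 at depth 32
  del 232.112.0.0/12 (clear depth 12)
  Q 39.51.145.155: descend 00100111001100111001000110011011 ; hops seen [H4,H4,H0] ; pick H0
  del 232.122.39.235/32 (clear depth 32)
  add 39.51.145.128/25 -> H3 at depth 25
  del 39.51.0.0/16 (clear depth 16)
  add 135.32.0.0/12 -> H0 at depth 12
  del 232.0.0.0/8 (clear depth 8)
  Q 68.141.50.172: descend 0 ; hops seen [∅] ; pick no-route
  Q 39.4.148.46: descend 0010011100 ; hops seen [∅] ; pick no-route

== LOOKUPS ==
["H4","H2","H0","H2","H4","H4","H0","no-route","no-route"]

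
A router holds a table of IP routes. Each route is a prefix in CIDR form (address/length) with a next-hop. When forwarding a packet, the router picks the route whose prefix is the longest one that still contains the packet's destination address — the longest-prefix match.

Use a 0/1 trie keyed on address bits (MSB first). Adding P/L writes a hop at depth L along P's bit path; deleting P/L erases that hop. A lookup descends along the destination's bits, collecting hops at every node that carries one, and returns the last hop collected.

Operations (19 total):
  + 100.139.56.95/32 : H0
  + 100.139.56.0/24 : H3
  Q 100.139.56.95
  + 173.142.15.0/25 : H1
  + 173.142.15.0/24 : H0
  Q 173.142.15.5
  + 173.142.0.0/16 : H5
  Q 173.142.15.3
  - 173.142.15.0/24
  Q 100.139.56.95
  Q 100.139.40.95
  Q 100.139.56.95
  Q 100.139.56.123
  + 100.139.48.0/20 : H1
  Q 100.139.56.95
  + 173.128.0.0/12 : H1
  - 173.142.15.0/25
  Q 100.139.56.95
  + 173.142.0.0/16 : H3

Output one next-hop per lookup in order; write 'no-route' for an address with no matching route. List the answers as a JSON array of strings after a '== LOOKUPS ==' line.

Trace:
  + 100.139.56.95/32 (H0) depth=32
  + 100.139.56.0/24 (H3) depth=24
  ? 100.139.56.95  path d0:-→d1:-→d2:-→d3:-→d4:-→d5:-→d6:-→d7:-→d8:-→d9:-→d10:-→d11:-→d12:-→d13:-→d14:-→d15:-→d16:-→d17:-→d18:-→d19:-→d20:-→d21:-→d22:-→d23:-→d24:H3→d25:-→d26:-→d27:-→d28:-→d29:-→d30:-→d31:-→d32:H0  best=H0
  + 173.142.15.0/25 (H1) depth=25
  + 173.142.15.0/24 (H0) depth=24
  ? 173.142.15.5  path d0:-→d1:-→d2:-→d3:-→d4:-→d5:-→d6:-→d7:-→d8:-→d9:-→d10:-→d11:-→d12:-→d13:-→d14:-→d15:-→d16:-→d17:-→d18:-→d19:-→d20:-→d21:-→d22:-→d23:-→d24:H0→d25:H1  best=H1
  + 173.142.0.0/16 (H5) depth=16
  ? 173.142.15.3  path d0:-→d1:-→d2:-→d3:-→d4:-→d5:-→d6:-→d7:-→d8:-→d9:-→d10:-→d11:-→d12:-→d13:-→d14:-→d15:-→d16:H5→d17:-→d18:-→d19:-→d20:-→d21:-→d22:-→d23:-→d24:H0→d25:H1  best=H1
  del 173.142.15.0/24 (clear depth 24)
  ? 100.139.56.95  path d0:-→d1:-→d2:-→d3:-→d4:-→d5:-→d6:-→d7:-→d8:-→d9:-→d10:-→d11:-→d12:-→d13:-→d14:-→d15:-→d16:-→d17:-→d18:-→d19:-→d20:-→d21:-→d22:-→d23:-→d24:H3→d25:-→d26:-→d27:-→d28:-→d29:-→d30:-→d31:-→d32:H0  best=H0
  ? 100.139.40.95  path d0:-→d1:-→d2:-→d3:-→d4:-→d5:-→d6:-→d7:-→d8:-→d9:-→d10:-→d11:-→d12:-→d13:-→d14:-→d15:-→d16:-→d17:-→d18:-→d19:-  best=no-route
  ? 100.139.56.95  path d0:-→d1:-→d2:-→d3:-→d4:-→d5:-→d6:-→d7:-→d8:-→d9:-→d10:-→d11:-→d12:-→d13:-→d14:-→d15:-→d16:-→d17:-→d18:-→d19:-→d20:-→d21:-→d22:-→d23:-→d24:H3→d25:-→d26:-→d27:-→d28:-→d29:-→d30:-→d31:-→d32:H0  best=H0
  ? 100.139.56.123  path d0:-→d1:-→d2:-→d3:-→d4:-→d5:-→d6:-→d7:-→d8:-→d9:-→d10:-→d11:-→d12:-→d13:-→d14:-→d15:-→d16:-→d17:-→d18:-→d19:-→d20:-→d21:-→d22:-→d23:-→d24:H3→d25:-→d26:-  best=H3
  + 100.139.48.0/20 (H1) depth=20
  ? 100.139.56.95  path d0:-→d1:-→d2:-→d3:-→d4:-→d5:-→d6:-→d7:-→d8:-→d9:-→d10:-→d11:-→d12:-→d13:-→d14:-→d15:-→d16:-→d17:-→d18:-→d19:-→d20:H1→d21:-→d22:-→d23:-→d24:H3→d25:-→d26:-→d27:-→d28:-→d29:-→d30:-→d31:-→d32:H0  best=H0
  + 173.128.0.0/12 (H1) depth=12
  del 173.142.15.0/25 (clear depth 25)
  ? 100.139.56.95  path d0:-→d1:-→d2:-→d3:-→d4:-→d5:-→d6:-→d7:-→d8:-→d9:-→d10:-→d11:-→d12:-→d13:-→d14:-→d15:-→d16:-→d17:-→d18:-→d19:-→d20:H1→d21:-→d22:-→d23:-→d24:H3→d25:-→d26:-→d27:-→d28:-→d29:-→d30:-→d31:-→d32:H0  best=H0
  + 173.142.0.0/16 (H3) depth=16

== LOOKUPS ==
["H0","H1","H1","H0","no-route","H0","H3","H0","H0"]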